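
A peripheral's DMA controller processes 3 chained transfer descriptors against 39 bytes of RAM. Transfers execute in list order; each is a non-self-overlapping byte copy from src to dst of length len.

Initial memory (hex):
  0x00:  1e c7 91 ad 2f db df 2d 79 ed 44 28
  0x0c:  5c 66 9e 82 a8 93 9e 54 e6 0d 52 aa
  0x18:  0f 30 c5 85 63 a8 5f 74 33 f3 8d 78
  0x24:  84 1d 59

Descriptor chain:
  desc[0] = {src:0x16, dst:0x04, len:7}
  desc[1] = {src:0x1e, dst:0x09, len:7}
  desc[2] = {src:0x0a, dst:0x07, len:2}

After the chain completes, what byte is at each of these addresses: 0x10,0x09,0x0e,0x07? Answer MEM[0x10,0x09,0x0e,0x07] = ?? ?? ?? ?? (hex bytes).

[0] 0x16->0x04 len=7 : 52 aa 0f 30 c5 85 63
[1] 0x1e->0x09 len=7 : 5f 74 33 f3 8d 78 84
[2] 0x0a->0x07 len=2 : 74 33
query mem[0x10]=0xa8, mem[0x09]=0x5f, mem[0x0e]=0x78, mem[0x07]=0x74

MEM[0x10,0x09,0x0e,0x07] = a8 5f 78 74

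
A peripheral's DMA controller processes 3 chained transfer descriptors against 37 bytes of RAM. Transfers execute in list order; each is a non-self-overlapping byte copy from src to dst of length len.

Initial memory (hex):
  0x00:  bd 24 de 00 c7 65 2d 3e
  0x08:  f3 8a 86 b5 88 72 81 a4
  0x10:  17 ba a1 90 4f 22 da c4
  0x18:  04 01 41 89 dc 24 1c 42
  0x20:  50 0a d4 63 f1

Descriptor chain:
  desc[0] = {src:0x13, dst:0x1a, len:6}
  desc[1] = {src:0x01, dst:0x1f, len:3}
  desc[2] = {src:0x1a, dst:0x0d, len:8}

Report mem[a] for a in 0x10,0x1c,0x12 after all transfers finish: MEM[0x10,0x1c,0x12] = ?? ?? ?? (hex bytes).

MEM[0x10,0x1c,0x12] = da 22 24

  after D0: wrote 6B at 0x1a = 904f22dac404
  after D1: wrote 3B at 0x1f = 24de00
  after D2: wrote 8B at 0x0d = 904f22dac424de00
query mem[0x10]=0xda, mem[0x1c]=0x22, mem[0x12]=0x24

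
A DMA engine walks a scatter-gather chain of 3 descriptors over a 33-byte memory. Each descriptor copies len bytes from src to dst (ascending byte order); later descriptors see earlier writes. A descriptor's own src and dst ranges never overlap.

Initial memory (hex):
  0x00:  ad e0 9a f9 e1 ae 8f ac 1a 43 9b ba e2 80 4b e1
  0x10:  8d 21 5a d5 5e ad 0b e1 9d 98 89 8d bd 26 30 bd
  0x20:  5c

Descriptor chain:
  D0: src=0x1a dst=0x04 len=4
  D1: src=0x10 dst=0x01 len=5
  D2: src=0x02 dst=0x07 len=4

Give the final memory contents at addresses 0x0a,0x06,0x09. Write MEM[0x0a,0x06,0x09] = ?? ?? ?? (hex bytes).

[0] 0x1a->0x04 len=4 : 89 8d bd 26
[1] 0x10->0x01 len=5 : 8d 21 5a d5 5e
[2] 0x02->0x07 len=4 : 21 5a d5 5e
query mem[0x0a]=0x5e, mem[0x06]=0xbd, mem[0x09]=0xd5

MEM[0x0a,0x06,0x09] = 5e bd d5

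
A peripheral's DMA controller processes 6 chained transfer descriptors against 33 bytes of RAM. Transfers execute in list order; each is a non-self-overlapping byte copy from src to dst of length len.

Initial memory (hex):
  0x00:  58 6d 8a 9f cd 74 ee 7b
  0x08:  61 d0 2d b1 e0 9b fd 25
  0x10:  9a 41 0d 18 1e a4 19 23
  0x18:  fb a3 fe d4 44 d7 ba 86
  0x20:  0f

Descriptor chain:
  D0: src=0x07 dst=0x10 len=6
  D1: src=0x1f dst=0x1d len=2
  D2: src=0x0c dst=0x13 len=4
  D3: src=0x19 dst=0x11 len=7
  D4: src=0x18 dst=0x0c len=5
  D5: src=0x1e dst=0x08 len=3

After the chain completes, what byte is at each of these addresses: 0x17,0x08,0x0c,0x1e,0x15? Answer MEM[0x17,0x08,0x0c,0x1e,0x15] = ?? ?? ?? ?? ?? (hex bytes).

MEM[0x17,0x08,0x0c,0x1e,0x15] = 86 0f fb 0f 86

[0] 0x07->0x10 len=6 : 7b 61 d0 2d b1 e0
[1] 0x1f->0x1d len=2 : 86 0f
[2] 0x0c->0x13 len=4 : e0 9b fd 25
[3] 0x19->0x11 len=7 : a3 fe d4 44 86 0f 86
[4] 0x18->0x0c len=5 : fb a3 fe d4 44
[5] 0x1e->0x08 len=3 : 0f 86 0f
query mem[0x17]=0x86, mem[0x08]=0x0f, mem[0x0c]=0xfb, mem[0x1e]=0x0f, mem[0x15]=0x86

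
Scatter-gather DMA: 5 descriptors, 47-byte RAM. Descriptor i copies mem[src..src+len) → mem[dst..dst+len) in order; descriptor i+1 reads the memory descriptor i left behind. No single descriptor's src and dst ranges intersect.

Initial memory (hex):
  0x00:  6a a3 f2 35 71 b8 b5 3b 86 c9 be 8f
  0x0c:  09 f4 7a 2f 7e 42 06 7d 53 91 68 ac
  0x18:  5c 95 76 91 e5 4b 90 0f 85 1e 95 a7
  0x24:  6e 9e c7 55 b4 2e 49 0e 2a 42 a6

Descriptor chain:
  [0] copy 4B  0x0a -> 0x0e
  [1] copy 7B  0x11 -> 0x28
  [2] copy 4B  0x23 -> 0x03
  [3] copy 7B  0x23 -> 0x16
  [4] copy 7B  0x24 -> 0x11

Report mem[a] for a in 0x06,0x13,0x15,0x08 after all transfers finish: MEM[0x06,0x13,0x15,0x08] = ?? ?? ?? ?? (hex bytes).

#0 dst[0x0e+4] := {0xbe,0x8f,0x09,0xf4}
#1 dst[0x28+7] := {0xf4,0x06,0x7d,0x53,0x91,0x68,0xac}
#2 dst[0x03+4] := {0xa7,0x6e,0x9e,0xc7}
#3 dst[0x16+7] := {0xa7,0x6e,0x9e,0xc7,0x55,0xf4,0x06}
#4 dst[0x11+7] := {0x6e,0x9e,0xc7,0x55,0xf4,0x06,0x7d}
query mem[0x06]=0xc7, mem[0x13]=0xc7, mem[0x15]=0xf4, mem[0x08]=0x86

MEM[0x06,0x13,0x15,0x08] = c7 c7 f4 86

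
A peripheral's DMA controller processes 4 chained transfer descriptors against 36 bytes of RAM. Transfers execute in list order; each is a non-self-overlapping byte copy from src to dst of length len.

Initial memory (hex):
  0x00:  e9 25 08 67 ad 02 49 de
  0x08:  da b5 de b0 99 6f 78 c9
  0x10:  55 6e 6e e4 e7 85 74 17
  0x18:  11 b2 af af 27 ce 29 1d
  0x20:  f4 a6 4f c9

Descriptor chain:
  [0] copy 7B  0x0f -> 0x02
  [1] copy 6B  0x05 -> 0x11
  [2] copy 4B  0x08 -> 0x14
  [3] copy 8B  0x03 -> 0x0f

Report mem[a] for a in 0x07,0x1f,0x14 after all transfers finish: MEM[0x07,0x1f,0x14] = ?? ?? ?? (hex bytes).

MEM[0x07,0x1f,0x14] = e7 1d 85

D0: mem[0x02..0x08] <- [c9 55 6e 6e e4 e7 85]
D1: mem[0x11..0x16] <- [6e e4 e7 85 b5 de]
D2: mem[0x14..0x17] <- [85 b5 de b0]
D3: mem[0x0f..0x16] <- [55 6e 6e e4 e7 85 b5 de]
query mem[0x07]=0xe7, mem[0x1f]=0x1d, mem[0x14]=0x85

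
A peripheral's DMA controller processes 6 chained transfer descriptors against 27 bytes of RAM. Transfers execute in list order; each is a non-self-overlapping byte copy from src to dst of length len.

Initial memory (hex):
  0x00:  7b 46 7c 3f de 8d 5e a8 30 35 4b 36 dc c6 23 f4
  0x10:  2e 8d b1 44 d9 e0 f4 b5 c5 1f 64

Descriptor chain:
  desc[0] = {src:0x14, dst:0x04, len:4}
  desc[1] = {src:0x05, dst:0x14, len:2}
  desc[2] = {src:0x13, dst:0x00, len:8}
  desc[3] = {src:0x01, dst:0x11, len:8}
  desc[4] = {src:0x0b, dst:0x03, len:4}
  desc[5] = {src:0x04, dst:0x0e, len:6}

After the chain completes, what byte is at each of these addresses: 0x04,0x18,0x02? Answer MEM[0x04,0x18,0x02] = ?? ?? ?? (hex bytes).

MEM[0x04,0x18,0x02] = dc 30 f4

#0 dst[0x04+4] := {0xd9,0xe0,0xf4,0xb5}
#1 dst[0x14+2] := {0xe0,0xf4}
#2 dst[0x00+8] := {0x44,0xe0,0xf4,0xf4,0xb5,0xc5,0x1f,0x64}
#3 dst[0x11+8] := {0xe0,0xf4,0xf4,0xb5,0xc5,0x1f,0x64,0x30}
#4 dst[0x03+4] := {0x36,0xdc,0xc6,0x23}
#5 dst[0x0e+6] := {0xdc,0xc6,0x23,0x64,0x30,0x35}
query mem[0x04]=0xdc, mem[0x18]=0x30, mem[0x02]=0xf4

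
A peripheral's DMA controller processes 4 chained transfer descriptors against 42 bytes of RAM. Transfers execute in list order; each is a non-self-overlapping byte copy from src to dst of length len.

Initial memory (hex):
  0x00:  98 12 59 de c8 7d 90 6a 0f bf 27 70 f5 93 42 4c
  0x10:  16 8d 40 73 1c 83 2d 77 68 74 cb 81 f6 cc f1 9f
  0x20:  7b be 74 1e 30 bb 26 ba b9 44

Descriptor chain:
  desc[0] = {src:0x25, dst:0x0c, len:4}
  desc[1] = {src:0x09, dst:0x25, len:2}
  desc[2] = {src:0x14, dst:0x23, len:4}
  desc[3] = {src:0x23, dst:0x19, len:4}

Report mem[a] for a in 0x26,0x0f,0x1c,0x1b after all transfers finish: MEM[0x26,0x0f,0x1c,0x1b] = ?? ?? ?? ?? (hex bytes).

MEM[0x26,0x0f,0x1c,0x1b] = 77 b9 77 2d

D0: mem[0x0c..0x0f] <- [bb 26 ba b9]
D1: mem[0x25..0x26] <- [bf 27]
D2: mem[0x23..0x26] <- [1c 83 2d 77]
D3: mem[0x19..0x1c] <- [1c 83 2d 77]
query mem[0x26]=0x77, mem[0x0f]=0xb9, mem[0x1c]=0x77, mem[0x1b]=0x2d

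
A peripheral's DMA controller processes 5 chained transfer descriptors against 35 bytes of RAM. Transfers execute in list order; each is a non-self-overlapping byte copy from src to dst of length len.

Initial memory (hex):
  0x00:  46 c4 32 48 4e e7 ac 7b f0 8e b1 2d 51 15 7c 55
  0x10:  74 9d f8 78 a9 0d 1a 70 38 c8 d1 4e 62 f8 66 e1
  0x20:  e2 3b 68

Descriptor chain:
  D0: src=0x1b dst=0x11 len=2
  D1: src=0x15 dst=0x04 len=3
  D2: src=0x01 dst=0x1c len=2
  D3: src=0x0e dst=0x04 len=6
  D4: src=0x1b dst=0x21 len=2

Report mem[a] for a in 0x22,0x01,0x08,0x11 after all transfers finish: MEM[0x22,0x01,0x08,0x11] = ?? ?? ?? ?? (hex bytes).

[0] 0x1b->0x11 len=2 : 4e 62
[1] 0x15->0x04 len=3 : 0d 1a 70
[2] 0x01->0x1c len=2 : c4 32
[3] 0x0e->0x04 len=6 : 7c 55 74 4e 62 78
[4] 0x1b->0x21 len=2 : 4e c4
query mem[0x22]=0xc4, mem[0x01]=0xc4, mem[0x08]=0x62, mem[0x11]=0x4e

MEM[0x22,0x01,0x08,0x11] = c4 c4 62 4e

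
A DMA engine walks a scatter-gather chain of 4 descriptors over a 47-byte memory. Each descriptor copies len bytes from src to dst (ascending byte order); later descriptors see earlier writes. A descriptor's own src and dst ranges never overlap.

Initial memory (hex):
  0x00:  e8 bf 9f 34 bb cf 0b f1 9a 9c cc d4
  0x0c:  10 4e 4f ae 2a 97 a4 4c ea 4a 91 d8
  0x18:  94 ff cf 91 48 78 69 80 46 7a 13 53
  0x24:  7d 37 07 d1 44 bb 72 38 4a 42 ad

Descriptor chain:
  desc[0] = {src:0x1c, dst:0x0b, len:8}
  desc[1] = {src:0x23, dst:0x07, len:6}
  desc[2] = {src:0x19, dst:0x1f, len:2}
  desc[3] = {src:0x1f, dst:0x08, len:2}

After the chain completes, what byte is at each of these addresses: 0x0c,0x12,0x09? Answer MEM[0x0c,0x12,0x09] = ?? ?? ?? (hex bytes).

#0 dst[0x0b+8] := {0x48,0x78,0x69,0x80,0x46,0x7a,0x13,0x53}
#1 dst[0x07+6] := {0x53,0x7d,0x37,0x07,0xd1,0x44}
#2 dst[0x1f+2] := {0xff,0xcf}
#3 dst[0x08+2] := {0xff,0xcf}
query mem[0x0c]=0x44, mem[0x12]=0x53, mem[0x09]=0xcf

MEM[0x0c,0x12,0x09] = 44 53 cf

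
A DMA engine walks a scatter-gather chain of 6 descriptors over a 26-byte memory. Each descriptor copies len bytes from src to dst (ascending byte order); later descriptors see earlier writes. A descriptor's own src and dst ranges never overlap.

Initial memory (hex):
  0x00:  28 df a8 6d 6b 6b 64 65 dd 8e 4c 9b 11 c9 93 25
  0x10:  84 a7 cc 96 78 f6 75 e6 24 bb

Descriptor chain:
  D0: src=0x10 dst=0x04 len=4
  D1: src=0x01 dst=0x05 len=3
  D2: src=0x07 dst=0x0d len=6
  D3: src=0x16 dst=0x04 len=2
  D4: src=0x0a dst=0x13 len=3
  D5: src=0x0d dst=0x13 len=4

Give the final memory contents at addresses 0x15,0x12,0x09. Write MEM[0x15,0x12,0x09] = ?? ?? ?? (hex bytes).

MEM[0x15,0x12,0x09] = 8e 11 8e

#0 dst[0x04+4] := {0x84,0xa7,0xcc,0x96}
#1 dst[0x05+3] := {0xdf,0xa8,0x6d}
#2 dst[0x0d+6] := {0x6d,0xdd,0x8e,0x4c,0x9b,0x11}
#3 dst[0x04+2] := {0x75,0xe6}
#4 dst[0x13+3] := {0x4c,0x9b,0x11}
#5 dst[0x13+4] := {0x6d,0xdd,0x8e,0x4c}
query mem[0x15]=0x8e, mem[0x12]=0x11, mem[0x09]=0x8e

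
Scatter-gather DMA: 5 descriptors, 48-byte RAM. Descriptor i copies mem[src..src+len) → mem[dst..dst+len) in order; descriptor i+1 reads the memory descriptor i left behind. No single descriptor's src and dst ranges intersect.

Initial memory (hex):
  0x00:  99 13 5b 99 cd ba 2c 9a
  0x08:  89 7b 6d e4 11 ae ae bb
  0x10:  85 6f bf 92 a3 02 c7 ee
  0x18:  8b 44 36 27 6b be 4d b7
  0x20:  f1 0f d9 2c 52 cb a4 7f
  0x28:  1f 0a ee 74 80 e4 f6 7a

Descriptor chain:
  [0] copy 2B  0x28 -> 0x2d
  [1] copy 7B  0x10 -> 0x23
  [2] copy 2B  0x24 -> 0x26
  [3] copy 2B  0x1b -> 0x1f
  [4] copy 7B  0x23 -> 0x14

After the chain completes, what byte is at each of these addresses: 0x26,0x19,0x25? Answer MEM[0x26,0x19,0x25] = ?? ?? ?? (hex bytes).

MEM[0x26,0x19,0x25] = 6f 02 bf

[0] 0x28->0x2d len=2 : 1f 0a
[1] 0x10->0x23 len=7 : 85 6f bf 92 a3 02 c7
[2] 0x24->0x26 len=2 : 6f bf
[3] 0x1b->0x1f len=2 : 27 6b
[4] 0x23->0x14 len=7 : 85 6f bf 6f bf 02 c7
query mem[0x26]=0x6f, mem[0x19]=0x02, mem[0x25]=0xbf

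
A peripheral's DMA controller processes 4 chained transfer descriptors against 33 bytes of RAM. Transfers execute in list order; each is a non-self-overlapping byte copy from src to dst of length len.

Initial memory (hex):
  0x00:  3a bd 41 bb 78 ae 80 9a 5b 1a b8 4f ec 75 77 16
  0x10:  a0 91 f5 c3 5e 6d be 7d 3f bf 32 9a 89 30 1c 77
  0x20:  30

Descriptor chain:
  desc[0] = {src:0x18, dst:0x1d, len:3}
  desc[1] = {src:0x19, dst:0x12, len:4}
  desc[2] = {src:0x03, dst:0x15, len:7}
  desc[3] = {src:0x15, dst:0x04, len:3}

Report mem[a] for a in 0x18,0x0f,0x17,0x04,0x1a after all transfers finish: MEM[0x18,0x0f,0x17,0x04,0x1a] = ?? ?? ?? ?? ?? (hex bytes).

MEM[0x18,0x0f,0x17,0x04,0x1a] = 80 16 ae bb 5b

[0] 0x18->0x1d len=3 : 3f bf 32
[1] 0x19->0x12 len=4 : bf 32 9a 89
[2] 0x03->0x15 len=7 : bb 78 ae 80 9a 5b 1a
[3] 0x15->0x04 len=3 : bb 78 ae
query mem[0x18]=0x80, mem[0x0f]=0x16, mem[0x17]=0xae, mem[0x04]=0xbb, mem[0x1a]=0x5b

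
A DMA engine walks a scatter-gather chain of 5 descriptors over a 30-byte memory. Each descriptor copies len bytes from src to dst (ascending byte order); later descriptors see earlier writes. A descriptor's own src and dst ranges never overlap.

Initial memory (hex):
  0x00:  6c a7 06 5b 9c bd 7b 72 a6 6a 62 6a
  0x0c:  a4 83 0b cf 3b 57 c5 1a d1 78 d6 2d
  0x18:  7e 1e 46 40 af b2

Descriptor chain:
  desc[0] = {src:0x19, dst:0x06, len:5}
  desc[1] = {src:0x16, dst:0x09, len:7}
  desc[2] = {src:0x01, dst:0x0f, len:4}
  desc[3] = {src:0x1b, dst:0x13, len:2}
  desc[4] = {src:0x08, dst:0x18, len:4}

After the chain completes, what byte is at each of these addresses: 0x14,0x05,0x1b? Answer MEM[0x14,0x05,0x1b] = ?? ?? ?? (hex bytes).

MEM[0x14,0x05,0x1b] = af bd 7e

[0] 0x19->0x06 len=5 : 1e 46 40 af b2
[1] 0x16->0x09 len=7 : d6 2d 7e 1e 46 40 af
[2] 0x01->0x0f len=4 : a7 06 5b 9c
[3] 0x1b->0x13 len=2 : 40 af
[4] 0x08->0x18 len=4 : 40 d6 2d 7e
query mem[0x14]=0xaf, mem[0x05]=0xbd, mem[0x1b]=0x7e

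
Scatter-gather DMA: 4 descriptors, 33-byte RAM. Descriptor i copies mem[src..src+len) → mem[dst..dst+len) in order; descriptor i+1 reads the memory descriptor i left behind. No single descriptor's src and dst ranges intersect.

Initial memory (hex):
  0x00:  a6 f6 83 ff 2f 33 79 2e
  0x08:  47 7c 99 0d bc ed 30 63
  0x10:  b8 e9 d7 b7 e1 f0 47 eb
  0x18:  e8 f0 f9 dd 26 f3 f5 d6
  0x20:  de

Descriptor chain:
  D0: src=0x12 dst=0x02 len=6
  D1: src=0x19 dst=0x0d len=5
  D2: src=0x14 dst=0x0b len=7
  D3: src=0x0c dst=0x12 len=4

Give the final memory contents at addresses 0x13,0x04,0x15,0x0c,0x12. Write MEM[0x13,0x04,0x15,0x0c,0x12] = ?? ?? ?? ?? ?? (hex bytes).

D0: mem[0x02..0x07] <- [d7 b7 e1 f0 47 eb]
D1: mem[0x0d..0x11] <- [f0 f9 dd 26 f3]
D2: mem[0x0b..0x11] <- [e1 f0 47 eb e8 f0 f9]
D3: mem[0x12..0x15] <- [f0 47 eb e8]
query mem[0x13]=0x47, mem[0x04]=0xe1, mem[0x15]=0xe8, mem[0x0c]=0xf0, mem[0x12]=0xf0

MEM[0x13,0x04,0x15,0x0c,0x12] = 47 e1 e8 f0 f0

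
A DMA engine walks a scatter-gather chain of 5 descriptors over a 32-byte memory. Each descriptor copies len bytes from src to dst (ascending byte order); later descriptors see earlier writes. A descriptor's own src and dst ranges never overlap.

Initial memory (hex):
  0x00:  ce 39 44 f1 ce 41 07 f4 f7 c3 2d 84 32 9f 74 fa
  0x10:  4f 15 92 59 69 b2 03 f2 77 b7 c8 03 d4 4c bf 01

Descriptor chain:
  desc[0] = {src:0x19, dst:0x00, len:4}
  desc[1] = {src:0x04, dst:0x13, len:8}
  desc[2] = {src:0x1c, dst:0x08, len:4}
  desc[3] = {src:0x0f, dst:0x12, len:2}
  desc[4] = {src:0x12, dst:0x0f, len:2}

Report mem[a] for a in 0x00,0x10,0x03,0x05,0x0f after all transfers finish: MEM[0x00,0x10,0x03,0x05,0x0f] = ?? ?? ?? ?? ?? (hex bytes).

#0 dst[0x00+4] := {0xb7,0xc8,0x03,0xd4}
#1 dst[0x13+8] := {0xce,0x41,0x07,0xf4,0xf7,0xc3,0x2d,0x84}
#2 dst[0x08+4] := {0xd4,0x4c,0xbf,0x01}
#3 dst[0x12+2] := {0xfa,0x4f}
#4 dst[0x0f+2] := {0xfa,0x4f}
query mem[0x00]=0xb7, mem[0x10]=0x4f, mem[0x03]=0xd4, mem[0x05]=0x41, mem[0x0f]=0xfa

MEM[0x00,0x10,0x03,0x05,0x0f] = b7 4f d4 41 fa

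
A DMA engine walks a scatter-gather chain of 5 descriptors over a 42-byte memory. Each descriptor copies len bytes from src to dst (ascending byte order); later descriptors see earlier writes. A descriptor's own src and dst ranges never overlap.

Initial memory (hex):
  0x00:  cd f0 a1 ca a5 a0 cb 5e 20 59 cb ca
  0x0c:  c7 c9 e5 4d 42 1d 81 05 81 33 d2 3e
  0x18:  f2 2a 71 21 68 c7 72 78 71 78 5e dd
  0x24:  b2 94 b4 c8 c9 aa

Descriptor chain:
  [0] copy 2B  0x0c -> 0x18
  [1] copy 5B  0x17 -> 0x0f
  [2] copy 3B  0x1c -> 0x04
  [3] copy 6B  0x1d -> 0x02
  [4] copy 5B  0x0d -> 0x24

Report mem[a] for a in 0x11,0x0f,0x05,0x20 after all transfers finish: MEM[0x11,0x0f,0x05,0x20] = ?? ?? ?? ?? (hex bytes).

MEM[0x11,0x0f,0x05,0x20] = c9 3e 71 71

D0: mem[0x18..0x19] <- [c7 c9]
D1: mem[0x0f..0x13] <- [3e c7 c9 71 21]
D2: mem[0x04..0x06] <- [68 c7 72]
D3: mem[0x02..0x07] <- [c7 72 78 71 78 5e]
D4: mem[0x24..0x28] <- [c9 e5 3e c7 c9]
query mem[0x11]=0xc9, mem[0x0f]=0x3e, mem[0x05]=0x71, mem[0x20]=0x71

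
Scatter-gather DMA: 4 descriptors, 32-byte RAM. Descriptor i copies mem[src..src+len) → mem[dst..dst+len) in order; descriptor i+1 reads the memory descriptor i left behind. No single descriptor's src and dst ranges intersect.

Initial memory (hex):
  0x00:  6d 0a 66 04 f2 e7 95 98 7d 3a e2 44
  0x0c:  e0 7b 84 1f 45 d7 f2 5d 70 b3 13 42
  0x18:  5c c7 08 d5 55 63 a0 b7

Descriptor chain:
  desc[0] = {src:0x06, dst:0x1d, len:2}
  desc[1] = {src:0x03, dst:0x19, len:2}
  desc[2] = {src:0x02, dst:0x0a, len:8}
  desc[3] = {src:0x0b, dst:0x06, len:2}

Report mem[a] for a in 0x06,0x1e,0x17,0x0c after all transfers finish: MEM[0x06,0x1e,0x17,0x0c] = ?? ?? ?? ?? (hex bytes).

MEM[0x06,0x1e,0x17,0x0c] = 04 98 42 f2

D0: mem[0x1d..0x1e] <- [95 98]
D1: mem[0x19..0x1a] <- [04 f2]
D2: mem[0x0a..0x11] <- [66 04 f2 e7 95 98 7d 3a]
D3: mem[0x06..0x07] <- [04 f2]
query mem[0x06]=0x04, mem[0x1e]=0x98, mem[0x17]=0x42, mem[0x0c]=0xf2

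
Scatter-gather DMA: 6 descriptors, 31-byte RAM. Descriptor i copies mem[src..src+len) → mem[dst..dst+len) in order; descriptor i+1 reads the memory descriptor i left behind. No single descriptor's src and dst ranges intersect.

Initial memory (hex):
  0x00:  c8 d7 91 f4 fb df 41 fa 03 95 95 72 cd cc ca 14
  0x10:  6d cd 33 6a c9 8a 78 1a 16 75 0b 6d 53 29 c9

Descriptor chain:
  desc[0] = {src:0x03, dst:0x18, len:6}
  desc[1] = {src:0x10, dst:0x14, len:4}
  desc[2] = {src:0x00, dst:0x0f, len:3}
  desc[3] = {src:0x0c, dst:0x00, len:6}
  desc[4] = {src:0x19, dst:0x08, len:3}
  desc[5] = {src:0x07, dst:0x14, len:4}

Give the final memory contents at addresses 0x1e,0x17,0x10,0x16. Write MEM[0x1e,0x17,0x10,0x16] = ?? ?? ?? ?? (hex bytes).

MEM[0x1e,0x17,0x10,0x16] = c9 41 d7 df

[0] 0x03->0x18 len=6 : f4 fb df 41 fa 03
[1] 0x10->0x14 len=4 : 6d cd 33 6a
[2] 0x00->0x0f len=3 : c8 d7 91
[3] 0x0c->0x00 len=6 : cd cc ca c8 d7 91
[4] 0x19->0x08 len=3 : fb df 41
[5] 0x07->0x14 len=4 : fa fb df 41
query mem[0x1e]=0xc9, mem[0x17]=0x41, mem[0x10]=0xd7, mem[0x16]=0xdf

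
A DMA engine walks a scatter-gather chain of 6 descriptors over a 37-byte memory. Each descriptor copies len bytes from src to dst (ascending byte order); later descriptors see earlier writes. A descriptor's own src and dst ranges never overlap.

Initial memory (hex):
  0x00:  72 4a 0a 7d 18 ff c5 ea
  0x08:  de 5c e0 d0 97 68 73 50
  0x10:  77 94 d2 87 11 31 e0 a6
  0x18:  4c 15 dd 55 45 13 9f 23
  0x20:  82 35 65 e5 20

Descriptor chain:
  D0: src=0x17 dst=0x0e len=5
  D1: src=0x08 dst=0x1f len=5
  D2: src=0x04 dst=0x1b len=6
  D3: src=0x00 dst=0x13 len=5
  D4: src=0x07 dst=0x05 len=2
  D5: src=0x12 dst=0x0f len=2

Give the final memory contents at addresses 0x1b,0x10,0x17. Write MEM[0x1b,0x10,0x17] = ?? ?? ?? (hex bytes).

D0: mem[0x0e..0x12] <- [a6 4c 15 dd 55]
D1: mem[0x1f..0x23] <- [de 5c e0 d0 97]
D2: mem[0x1b..0x20] <- [18 ff c5 ea de 5c]
D3: mem[0x13..0x17] <- [72 4a 0a 7d 18]
D4: mem[0x05..0x06] <- [ea de]
D5: mem[0x0f..0x10] <- [55 72]
query mem[0x1b]=0x18, mem[0x10]=0x72, mem[0x17]=0x18

MEM[0x1b,0x10,0x17] = 18 72 18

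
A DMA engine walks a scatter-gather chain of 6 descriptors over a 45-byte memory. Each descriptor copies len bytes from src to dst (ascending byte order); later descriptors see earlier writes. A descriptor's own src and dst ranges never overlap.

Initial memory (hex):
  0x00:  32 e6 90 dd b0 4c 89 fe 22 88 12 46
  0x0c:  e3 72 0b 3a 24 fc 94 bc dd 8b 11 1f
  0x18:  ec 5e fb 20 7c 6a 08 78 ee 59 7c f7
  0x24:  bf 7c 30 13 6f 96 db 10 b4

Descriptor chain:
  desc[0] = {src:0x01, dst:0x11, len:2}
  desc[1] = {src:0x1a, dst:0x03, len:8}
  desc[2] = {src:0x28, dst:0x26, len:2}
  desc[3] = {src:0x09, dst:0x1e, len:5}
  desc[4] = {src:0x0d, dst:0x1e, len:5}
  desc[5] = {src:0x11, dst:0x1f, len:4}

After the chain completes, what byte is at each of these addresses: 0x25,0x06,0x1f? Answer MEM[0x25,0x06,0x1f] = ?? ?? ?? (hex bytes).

MEM[0x25,0x06,0x1f] = 7c 6a e6

#0 dst[0x11+2] := {0xe6,0x90}
#1 dst[0x03+8] := {0xfb,0x20,0x7c,0x6a,0x08,0x78,0xee,0x59}
#2 dst[0x26+2] := {0x6f,0x96}
#3 dst[0x1e+5] := {0xee,0x59,0x46,0xe3,0x72}
#4 dst[0x1e+5] := {0x72,0x0b,0x3a,0x24,0xe6}
#5 dst[0x1f+4] := {0xe6,0x90,0xbc,0xdd}
query mem[0x25]=0x7c, mem[0x06]=0x6a, mem[0x1f]=0xe6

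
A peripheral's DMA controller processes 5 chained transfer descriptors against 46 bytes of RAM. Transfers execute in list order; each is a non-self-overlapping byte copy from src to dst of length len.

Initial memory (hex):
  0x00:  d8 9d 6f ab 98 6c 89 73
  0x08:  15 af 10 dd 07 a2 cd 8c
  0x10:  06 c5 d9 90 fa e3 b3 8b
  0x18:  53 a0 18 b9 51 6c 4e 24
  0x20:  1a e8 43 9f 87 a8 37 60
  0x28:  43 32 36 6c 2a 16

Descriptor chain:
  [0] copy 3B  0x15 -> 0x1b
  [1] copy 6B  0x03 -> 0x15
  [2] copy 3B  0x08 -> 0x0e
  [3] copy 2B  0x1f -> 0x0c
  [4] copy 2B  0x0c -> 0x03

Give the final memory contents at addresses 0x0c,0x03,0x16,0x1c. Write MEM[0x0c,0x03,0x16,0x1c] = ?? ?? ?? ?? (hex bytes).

MEM[0x0c,0x03,0x16,0x1c] = 24 24 98 b3

#0 dst[0x1b+3] := {0xe3,0xb3,0x8b}
#1 dst[0x15+6] := {0xab,0x98,0x6c,0x89,0x73,0x15}
#2 dst[0x0e+3] := {0x15,0xaf,0x10}
#3 dst[0x0c+2] := {0x24,0x1a}
#4 dst[0x03+2] := {0x24,0x1a}
query mem[0x0c]=0x24, mem[0x03]=0x24, mem[0x16]=0x98, mem[0x1c]=0xb3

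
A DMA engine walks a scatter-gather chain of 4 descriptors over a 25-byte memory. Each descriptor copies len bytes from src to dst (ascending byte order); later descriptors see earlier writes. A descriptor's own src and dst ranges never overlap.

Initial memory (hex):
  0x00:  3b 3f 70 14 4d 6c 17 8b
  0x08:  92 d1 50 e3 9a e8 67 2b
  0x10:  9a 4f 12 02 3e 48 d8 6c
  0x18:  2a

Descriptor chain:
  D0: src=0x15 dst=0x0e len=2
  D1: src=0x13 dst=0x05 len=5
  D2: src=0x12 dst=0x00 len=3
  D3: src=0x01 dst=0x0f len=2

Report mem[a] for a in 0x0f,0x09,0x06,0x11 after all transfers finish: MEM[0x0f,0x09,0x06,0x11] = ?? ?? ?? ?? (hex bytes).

MEM[0x0f,0x09,0x06,0x11] = 02 6c 3e 4f

#0 dst[0x0e+2] := {0x48,0xd8}
#1 dst[0x05+5] := {0x02,0x3e,0x48,0xd8,0x6c}
#2 dst[0x00+3] := {0x12,0x02,0x3e}
#3 dst[0x0f+2] := {0x02,0x3e}
query mem[0x0f]=0x02, mem[0x09]=0x6c, mem[0x06]=0x3e, mem[0x11]=0x4f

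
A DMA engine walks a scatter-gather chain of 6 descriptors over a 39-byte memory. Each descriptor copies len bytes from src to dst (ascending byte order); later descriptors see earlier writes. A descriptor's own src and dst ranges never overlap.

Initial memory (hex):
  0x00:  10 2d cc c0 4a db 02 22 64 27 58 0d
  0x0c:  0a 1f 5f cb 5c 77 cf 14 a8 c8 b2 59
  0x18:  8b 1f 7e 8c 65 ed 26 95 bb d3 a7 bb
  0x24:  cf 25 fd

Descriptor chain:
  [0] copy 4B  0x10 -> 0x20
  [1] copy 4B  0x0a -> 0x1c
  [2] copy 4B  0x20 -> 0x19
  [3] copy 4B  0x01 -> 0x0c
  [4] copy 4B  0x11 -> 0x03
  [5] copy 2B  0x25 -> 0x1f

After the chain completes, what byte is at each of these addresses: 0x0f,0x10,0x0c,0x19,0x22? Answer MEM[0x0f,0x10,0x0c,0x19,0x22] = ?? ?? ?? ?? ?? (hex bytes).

#0 dst[0x20+4] := {0x5c,0x77,0xcf,0x14}
#1 dst[0x1c+4] := {0x58,0x0d,0x0a,0x1f}
#2 dst[0x19+4] := {0x5c,0x77,0xcf,0x14}
#3 dst[0x0c+4] := {0x2d,0xcc,0xc0,0x4a}
#4 dst[0x03+4] := {0x77,0xcf,0x14,0xa8}
#5 dst[0x1f+2] := {0x25,0xfd}
query mem[0x0f]=0x4a, mem[0x10]=0x5c, mem[0x0c]=0x2d, mem[0x19]=0x5c, mem[0x22]=0xcf

MEM[0x0f,0x10,0x0c,0x19,0x22] = 4a 5c 2d 5c cf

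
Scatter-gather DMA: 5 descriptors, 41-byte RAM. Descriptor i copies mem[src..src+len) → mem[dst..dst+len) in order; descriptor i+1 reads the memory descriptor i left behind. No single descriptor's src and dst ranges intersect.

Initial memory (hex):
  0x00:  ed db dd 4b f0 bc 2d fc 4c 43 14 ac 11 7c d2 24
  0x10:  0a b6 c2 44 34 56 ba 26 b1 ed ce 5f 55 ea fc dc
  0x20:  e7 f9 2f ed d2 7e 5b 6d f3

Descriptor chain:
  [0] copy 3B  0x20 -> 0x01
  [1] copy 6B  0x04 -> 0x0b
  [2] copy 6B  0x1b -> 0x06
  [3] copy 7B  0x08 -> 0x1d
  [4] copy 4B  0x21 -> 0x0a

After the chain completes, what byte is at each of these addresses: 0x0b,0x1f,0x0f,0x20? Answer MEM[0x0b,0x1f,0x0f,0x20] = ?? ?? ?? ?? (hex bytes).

#0 dst[0x01+3] := {0xe7,0xf9,0x2f}
#1 dst[0x0b+6] := {0xf0,0xbc,0x2d,0xfc,0x4c,0x43}
#2 dst[0x06+6] := {0x5f,0x55,0xea,0xfc,0xdc,0xe7}
#3 dst[0x1d+7] := {0xea,0xfc,0xdc,0xe7,0xbc,0x2d,0xfc}
#4 dst[0x0a+4] := {0xbc,0x2d,0xfc,0xd2}
query mem[0x0b]=0x2d, mem[0x1f]=0xdc, mem[0x0f]=0x4c, mem[0x20]=0xe7

MEM[0x0b,0x1f,0x0f,0x20] = 2d dc 4c e7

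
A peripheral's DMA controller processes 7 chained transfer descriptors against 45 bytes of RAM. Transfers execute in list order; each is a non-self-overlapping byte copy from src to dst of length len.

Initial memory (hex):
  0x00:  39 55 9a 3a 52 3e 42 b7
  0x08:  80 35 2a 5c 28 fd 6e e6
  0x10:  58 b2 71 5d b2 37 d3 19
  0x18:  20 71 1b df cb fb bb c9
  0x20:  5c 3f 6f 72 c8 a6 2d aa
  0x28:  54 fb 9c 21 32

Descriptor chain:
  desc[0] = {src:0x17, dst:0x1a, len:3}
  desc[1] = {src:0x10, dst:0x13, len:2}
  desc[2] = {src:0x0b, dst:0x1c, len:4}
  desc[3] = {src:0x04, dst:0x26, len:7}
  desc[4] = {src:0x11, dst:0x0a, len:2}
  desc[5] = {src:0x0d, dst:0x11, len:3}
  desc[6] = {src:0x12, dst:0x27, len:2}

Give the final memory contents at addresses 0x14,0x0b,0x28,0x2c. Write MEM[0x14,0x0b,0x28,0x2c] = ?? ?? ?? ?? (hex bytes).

MEM[0x14,0x0b,0x28,0x2c] = b2 71 e6 2a

  after D0: wrote 3B at 0x1a = 192071
  after D1: wrote 2B at 0x13 = 58b2
  after D2: wrote 4B at 0x1c = 5c28fd6e
  after D3: wrote 7B at 0x26 = 523e42b780352a
  after D4: wrote 2B at 0x0a = b271
  after D5: wrote 3B at 0x11 = fd6ee6
  after D6: wrote 2B at 0x27 = 6ee6
query mem[0x14]=0xb2, mem[0x0b]=0x71, mem[0x28]=0xe6, mem[0x2c]=0x2a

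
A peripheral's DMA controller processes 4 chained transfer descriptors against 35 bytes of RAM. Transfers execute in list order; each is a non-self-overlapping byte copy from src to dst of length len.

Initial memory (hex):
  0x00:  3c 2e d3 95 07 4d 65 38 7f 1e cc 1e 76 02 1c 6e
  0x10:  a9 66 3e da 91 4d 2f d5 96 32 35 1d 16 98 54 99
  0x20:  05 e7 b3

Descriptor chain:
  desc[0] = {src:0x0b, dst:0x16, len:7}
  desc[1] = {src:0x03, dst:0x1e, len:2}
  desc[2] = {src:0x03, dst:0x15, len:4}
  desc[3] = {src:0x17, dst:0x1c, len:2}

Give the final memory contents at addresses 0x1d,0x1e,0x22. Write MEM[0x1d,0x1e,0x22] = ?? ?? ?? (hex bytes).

  after D0: wrote 7B at 0x16 = 1e76021c6ea966
  after D1: wrote 2B at 0x1e = 9507
  after D2: wrote 4B at 0x15 = 95074d65
  after D3: wrote 2B at 0x1c = 4d65
query mem[0x1d]=0x65, mem[0x1e]=0x95, mem[0x22]=0xb3

MEM[0x1d,0x1e,0x22] = 65 95 b3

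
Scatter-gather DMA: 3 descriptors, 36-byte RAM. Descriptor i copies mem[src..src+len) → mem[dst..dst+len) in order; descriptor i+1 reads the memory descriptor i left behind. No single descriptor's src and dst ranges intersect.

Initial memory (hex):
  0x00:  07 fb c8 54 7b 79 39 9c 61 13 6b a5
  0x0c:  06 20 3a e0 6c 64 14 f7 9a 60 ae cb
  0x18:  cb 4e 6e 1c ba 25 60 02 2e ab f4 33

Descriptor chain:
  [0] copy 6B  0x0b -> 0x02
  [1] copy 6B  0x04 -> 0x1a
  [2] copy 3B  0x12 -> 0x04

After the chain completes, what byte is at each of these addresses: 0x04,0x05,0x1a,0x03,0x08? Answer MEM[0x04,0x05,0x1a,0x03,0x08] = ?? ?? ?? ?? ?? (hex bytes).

MEM[0x04,0x05,0x1a,0x03,0x08] = 14 f7 20 06 61

  after D0: wrote 6B at 0x02 = a506203ae06c
  after D1: wrote 6B at 0x1a = 203ae06c6113
  after D2: wrote 3B at 0x04 = 14f79a
query mem[0x04]=0x14, mem[0x05]=0xf7, mem[0x1a]=0x20, mem[0x03]=0x06, mem[0x08]=0x61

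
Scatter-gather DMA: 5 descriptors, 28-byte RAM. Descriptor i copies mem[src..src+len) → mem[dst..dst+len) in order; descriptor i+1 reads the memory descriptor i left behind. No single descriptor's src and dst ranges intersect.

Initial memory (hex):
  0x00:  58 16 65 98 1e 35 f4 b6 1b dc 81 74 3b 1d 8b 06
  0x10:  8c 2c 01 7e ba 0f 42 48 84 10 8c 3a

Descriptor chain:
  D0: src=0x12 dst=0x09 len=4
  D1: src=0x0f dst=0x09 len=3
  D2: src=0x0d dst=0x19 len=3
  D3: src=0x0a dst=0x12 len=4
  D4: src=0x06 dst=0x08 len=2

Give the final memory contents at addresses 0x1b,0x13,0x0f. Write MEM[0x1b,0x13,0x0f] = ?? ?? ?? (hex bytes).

MEM[0x1b,0x13,0x0f] = 06 2c 06

  after D0: wrote 4B at 0x09 = 017eba0f
  after D1: wrote 3B at 0x09 = 068c2c
  after D2: wrote 3B at 0x19 = 1d8b06
  after D3: wrote 4B at 0x12 = 8c2c0f1d
  after D4: wrote 2B at 0x08 = f4b6
query mem[0x1b]=0x06, mem[0x13]=0x2c, mem[0x0f]=0x06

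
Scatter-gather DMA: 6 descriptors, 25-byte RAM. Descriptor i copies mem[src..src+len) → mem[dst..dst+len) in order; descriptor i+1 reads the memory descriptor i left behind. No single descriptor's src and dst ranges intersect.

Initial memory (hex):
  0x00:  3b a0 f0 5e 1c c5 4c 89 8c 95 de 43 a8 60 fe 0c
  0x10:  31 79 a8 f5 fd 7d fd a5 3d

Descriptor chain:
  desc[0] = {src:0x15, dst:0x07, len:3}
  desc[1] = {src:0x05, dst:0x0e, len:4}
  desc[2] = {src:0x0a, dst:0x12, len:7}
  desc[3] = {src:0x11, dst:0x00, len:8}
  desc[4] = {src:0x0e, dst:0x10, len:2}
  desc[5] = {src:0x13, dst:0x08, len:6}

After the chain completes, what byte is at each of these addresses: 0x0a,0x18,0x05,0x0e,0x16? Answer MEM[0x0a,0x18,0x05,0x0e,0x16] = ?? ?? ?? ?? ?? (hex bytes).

MEM[0x0a,0x18,0x05,0x0e,0x16] = 60 7d c5 c5 c5

  after D0: wrote 3B at 0x07 = 7dfda5
  after D1: wrote 4B at 0x0e = c54c7dfd
  after D2: wrote 7B at 0x12 = de43a860c54c7d
  after D3: wrote 8B at 0x00 = fdde43a860c54c7d
  after D4: wrote 2B at 0x10 = c54c
  after D5: wrote 6B at 0x08 = 43a860c54c7d
query mem[0x0a]=0x60, mem[0x18]=0x7d, mem[0x05]=0xc5, mem[0x0e]=0xc5, mem[0x16]=0xc5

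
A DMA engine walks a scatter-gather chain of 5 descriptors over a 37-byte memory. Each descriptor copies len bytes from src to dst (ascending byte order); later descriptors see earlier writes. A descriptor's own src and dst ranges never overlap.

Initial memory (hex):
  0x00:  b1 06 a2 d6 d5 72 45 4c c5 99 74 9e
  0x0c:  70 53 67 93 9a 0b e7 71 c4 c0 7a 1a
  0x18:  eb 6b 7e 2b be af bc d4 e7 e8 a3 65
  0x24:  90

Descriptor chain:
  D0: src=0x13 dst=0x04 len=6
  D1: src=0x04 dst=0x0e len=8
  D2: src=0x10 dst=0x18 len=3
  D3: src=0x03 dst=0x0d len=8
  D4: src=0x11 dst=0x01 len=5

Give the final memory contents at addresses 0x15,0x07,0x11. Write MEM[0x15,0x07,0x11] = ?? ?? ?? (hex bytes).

MEM[0x15,0x07,0x11] = 9e 7a 7a

D0: mem[0x04..0x09] <- [71 c4 c0 7a 1a eb]
D1: mem[0x0e..0x15] <- [71 c4 c0 7a 1a eb 74 9e]
D2: mem[0x18..0x1a] <- [c0 7a 1a]
D3: mem[0x0d..0x14] <- [d6 71 c4 c0 7a 1a eb 74]
D4: mem[0x01..0x05] <- [7a 1a eb 74 9e]
query mem[0x15]=0x9e, mem[0x07]=0x7a, mem[0x11]=0x7a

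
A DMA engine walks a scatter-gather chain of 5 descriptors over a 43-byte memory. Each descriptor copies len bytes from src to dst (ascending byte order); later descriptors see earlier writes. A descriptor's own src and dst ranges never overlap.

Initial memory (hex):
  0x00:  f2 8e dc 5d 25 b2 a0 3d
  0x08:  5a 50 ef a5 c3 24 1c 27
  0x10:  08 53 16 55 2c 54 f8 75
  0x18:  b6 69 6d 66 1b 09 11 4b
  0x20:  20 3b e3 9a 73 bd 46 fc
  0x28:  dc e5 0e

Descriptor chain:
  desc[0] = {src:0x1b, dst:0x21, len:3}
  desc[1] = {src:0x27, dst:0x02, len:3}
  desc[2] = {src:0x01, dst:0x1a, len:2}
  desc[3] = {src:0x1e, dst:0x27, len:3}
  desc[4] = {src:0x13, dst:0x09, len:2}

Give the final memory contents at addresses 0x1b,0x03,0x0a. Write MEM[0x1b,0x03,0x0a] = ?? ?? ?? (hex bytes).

MEM[0x1b,0x03,0x0a] = fc dc 2c

D0: mem[0x21..0x23] <- [66 1b 09]
D1: mem[0x02..0x04] <- [fc dc e5]
D2: mem[0x1a..0x1b] <- [8e fc]
D3: mem[0x27..0x29] <- [11 4b 20]
D4: mem[0x09..0x0a] <- [55 2c]
query mem[0x1b]=0xfc, mem[0x03]=0xdc, mem[0x0a]=0x2c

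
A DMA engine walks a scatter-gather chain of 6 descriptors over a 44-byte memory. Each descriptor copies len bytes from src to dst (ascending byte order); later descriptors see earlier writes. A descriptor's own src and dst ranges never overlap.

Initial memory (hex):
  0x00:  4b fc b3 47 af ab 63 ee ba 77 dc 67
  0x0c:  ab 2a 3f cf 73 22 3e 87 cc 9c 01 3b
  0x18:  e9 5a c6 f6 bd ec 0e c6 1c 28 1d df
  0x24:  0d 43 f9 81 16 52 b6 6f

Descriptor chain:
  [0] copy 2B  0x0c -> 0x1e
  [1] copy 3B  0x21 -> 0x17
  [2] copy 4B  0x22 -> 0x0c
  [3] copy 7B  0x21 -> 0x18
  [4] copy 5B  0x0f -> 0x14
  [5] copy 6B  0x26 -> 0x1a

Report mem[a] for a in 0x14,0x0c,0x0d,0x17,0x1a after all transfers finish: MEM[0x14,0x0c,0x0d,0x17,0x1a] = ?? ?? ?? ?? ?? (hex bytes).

MEM[0x14,0x0c,0x0d,0x17,0x1a] = 43 1d df 3e f9

#0 dst[0x1e+2] := {0xab,0x2a}
#1 dst[0x17+3] := {0x28,0x1d,0xdf}
#2 dst[0x0c+4] := {0x1d,0xdf,0x0d,0x43}
#3 dst[0x18+7] := {0x28,0x1d,0xdf,0x0d,0x43,0xf9,0x81}
#4 dst[0x14+5] := {0x43,0x73,0x22,0x3e,0x87}
#5 dst[0x1a+6] := {0xf9,0x81,0x16,0x52,0xb6,0x6f}
query mem[0x14]=0x43, mem[0x0c]=0x1d, mem[0x0d]=0xdf, mem[0x17]=0x3e, mem[0x1a]=0xf9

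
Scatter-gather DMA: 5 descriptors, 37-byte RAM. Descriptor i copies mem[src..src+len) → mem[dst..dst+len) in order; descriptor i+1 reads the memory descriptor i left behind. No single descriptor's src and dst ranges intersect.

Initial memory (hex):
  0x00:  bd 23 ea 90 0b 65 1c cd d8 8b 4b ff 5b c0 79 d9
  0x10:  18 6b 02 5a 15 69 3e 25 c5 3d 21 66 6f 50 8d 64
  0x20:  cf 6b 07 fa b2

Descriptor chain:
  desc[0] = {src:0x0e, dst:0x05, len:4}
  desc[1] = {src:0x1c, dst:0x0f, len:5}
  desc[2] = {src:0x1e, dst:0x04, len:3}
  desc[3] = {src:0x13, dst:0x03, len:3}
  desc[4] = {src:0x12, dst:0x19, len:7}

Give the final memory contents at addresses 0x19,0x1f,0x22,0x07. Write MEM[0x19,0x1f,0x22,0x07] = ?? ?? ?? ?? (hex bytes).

D0: mem[0x05..0x08] <- [79 d9 18 6b]
D1: mem[0x0f..0x13] <- [6f 50 8d 64 cf]
D2: mem[0x04..0x06] <- [8d 64 cf]
D3: mem[0x03..0x05] <- [cf 15 69]
D4: mem[0x19..0x1f] <- [64 cf 15 69 3e 25 c5]
query mem[0x19]=0x64, mem[0x1f]=0xc5, mem[0x22]=0x07, mem[0x07]=0x18

MEM[0x19,0x1f,0x22,0x07] = 64 c5 07 18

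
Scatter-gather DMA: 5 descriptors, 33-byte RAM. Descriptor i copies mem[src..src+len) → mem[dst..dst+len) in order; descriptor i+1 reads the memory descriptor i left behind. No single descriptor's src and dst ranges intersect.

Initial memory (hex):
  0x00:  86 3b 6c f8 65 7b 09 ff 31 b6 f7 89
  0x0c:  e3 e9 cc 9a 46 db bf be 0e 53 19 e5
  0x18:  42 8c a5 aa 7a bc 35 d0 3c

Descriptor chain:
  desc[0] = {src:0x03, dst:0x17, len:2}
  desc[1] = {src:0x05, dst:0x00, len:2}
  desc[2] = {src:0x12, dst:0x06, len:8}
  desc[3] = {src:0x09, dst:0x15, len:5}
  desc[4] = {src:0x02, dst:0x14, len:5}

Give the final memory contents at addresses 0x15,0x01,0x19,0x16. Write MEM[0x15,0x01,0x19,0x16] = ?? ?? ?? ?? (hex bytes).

  after D0: wrote 2B at 0x17 = f865
  after D1: wrote 2B at 0x00 = 7b09
  after D2: wrote 8B at 0x06 = bfbe0e5319f8658c
  after D3: wrote 5B at 0x15 = 5319f8658c
  after D4: wrote 5B at 0x14 = 6cf8657bbf
query mem[0x15]=0xf8, mem[0x01]=0x09, mem[0x19]=0x8c, mem[0x16]=0x65

MEM[0x15,0x01,0x19,0x16] = f8 09 8c 65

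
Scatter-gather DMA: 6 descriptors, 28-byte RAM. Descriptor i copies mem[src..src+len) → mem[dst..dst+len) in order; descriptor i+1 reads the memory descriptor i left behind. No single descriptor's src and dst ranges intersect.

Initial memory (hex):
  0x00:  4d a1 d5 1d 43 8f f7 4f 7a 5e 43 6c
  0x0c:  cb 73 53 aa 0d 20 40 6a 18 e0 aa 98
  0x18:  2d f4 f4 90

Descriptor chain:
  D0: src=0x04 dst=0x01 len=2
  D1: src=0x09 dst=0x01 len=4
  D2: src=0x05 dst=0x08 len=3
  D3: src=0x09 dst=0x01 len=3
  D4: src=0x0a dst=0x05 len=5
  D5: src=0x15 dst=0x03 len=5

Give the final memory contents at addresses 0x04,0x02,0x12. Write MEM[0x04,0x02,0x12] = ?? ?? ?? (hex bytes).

[0] 0x04->0x01 len=2 : 43 8f
[1] 0x09->0x01 len=4 : 5e 43 6c cb
[2] 0x05->0x08 len=3 : 8f f7 4f
[3] 0x09->0x01 len=3 : f7 4f 6c
[4] 0x0a->0x05 len=5 : 4f 6c cb 73 53
[5] 0x15->0x03 len=5 : e0 aa 98 2d f4
query mem[0x04]=0xaa, mem[0x02]=0x4f, mem[0x12]=0x40

MEM[0x04,0x02,0x12] = aa 4f 40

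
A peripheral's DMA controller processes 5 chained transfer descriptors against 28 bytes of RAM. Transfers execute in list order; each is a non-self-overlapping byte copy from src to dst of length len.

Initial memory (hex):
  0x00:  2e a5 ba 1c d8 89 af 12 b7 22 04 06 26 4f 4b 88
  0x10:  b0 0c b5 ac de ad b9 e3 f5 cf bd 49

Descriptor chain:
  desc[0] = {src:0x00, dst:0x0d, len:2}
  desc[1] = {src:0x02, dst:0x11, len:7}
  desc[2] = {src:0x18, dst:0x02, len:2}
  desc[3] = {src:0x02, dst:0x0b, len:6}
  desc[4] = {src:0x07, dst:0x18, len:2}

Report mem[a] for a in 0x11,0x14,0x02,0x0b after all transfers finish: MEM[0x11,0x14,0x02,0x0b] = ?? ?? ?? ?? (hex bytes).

#0 dst[0x0d+2] := {0x2e,0xa5}
#1 dst[0x11+7] := {0xba,0x1c,0xd8,0x89,0xaf,0x12,0xb7}
#2 dst[0x02+2] := {0xf5,0xcf}
#3 dst[0x0b+6] := {0xf5,0xcf,0xd8,0x89,0xaf,0x12}
#4 dst[0x18+2] := {0x12,0xb7}
query mem[0x11]=0xba, mem[0x14]=0x89, mem[0x02]=0xf5, mem[0x0b]=0xf5

MEM[0x11,0x14,0x02,0x0b] = ba 89 f5 f5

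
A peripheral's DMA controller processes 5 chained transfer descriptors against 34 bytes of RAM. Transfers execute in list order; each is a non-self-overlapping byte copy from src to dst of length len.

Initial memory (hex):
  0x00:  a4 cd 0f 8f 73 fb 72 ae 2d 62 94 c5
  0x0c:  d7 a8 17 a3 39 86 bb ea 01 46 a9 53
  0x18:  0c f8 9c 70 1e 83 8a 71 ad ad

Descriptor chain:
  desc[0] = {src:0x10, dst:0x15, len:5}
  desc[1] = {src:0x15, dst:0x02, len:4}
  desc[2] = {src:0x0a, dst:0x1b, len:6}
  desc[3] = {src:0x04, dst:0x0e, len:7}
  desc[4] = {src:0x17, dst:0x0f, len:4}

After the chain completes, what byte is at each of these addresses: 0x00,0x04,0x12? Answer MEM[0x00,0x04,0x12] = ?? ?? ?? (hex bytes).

MEM[0x00,0x04,0x12] = a4 bb 9c

D0: mem[0x15..0x19] <- [39 86 bb ea 01]
D1: mem[0x02..0x05] <- [39 86 bb ea]
D2: mem[0x1b..0x20] <- [94 c5 d7 a8 17 a3]
D3: mem[0x0e..0x14] <- [bb ea 72 ae 2d 62 94]
D4: mem[0x0f..0x12] <- [bb ea 01 9c]
query mem[0x00]=0xa4, mem[0x04]=0xbb, mem[0x12]=0x9c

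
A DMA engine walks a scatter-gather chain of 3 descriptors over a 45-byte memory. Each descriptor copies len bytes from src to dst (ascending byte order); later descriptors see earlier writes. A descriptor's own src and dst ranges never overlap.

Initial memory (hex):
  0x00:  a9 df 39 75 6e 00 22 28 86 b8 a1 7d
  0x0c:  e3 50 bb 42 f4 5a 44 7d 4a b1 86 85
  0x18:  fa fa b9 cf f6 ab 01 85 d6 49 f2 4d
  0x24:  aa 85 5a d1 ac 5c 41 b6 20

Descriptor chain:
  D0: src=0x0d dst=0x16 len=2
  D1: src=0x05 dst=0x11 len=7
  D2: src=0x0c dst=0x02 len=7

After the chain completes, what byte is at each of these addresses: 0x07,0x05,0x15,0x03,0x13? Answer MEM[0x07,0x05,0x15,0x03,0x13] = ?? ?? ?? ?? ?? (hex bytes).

MEM[0x07,0x05,0x15,0x03,0x13] = 00 42 b8 50 28

[0] 0x0d->0x16 len=2 : 50 bb
[1] 0x05->0x11 len=7 : 00 22 28 86 b8 a1 7d
[2] 0x0c->0x02 len=7 : e3 50 bb 42 f4 00 22
query mem[0x07]=0x00, mem[0x05]=0x42, mem[0x15]=0xb8, mem[0x03]=0x50, mem[0x13]=0x28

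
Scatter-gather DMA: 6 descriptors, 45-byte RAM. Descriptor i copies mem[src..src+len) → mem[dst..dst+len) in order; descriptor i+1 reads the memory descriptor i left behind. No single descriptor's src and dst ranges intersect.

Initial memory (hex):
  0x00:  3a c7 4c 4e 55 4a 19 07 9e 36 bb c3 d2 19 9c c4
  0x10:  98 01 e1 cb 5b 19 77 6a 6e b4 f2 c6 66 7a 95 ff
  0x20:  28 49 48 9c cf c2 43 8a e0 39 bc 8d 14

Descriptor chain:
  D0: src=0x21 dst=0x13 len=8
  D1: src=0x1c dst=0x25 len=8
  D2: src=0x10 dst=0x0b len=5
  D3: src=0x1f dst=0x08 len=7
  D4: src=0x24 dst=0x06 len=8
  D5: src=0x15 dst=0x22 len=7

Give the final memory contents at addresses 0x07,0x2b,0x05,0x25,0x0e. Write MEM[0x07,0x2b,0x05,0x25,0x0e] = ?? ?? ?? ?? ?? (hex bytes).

MEM[0x07,0x2b,0x05,0x25,0x0e] = 66 48 4a 43 66

D0: mem[0x13..0x1a] <- [49 48 9c cf c2 43 8a e0]
D1: mem[0x25..0x2c] <- [66 7a 95 ff 28 49 48 9c]
D2: mem[0x0b..0x0f] <- [98 01 e1 49 48]
D3: mem[0x08..0x0e] <- [ff 28 49 48 9c cf 66]
D4: mem[0x06..0x0d] <- [cf 66 7a 95 ff 28 49 48]
D5: mem[0x22..0x28] <- [9c cf c2 43 8a e0 c6]
query mem[0x07]=0x66, mem[0x2b]=0x48, mem[0x05]=0x4a, mem[0x25]=0x43, mem[0x0e]=0x66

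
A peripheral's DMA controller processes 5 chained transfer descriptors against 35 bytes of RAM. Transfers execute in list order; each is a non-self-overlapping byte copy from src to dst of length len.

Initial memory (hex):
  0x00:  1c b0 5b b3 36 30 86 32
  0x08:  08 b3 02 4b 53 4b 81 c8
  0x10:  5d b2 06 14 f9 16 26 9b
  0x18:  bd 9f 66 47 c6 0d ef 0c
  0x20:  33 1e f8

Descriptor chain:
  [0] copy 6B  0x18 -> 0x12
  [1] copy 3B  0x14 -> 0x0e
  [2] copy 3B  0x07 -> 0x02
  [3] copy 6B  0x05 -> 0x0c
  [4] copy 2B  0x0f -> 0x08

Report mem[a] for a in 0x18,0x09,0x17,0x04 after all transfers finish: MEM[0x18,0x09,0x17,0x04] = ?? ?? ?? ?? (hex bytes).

MEM[0x18,0x09,0x17,0x04] = bd b3 0d b3

#0 dst[0x12+6] := {0xbd,0x9f,0x66,0x47,0xc6,0x0d}
#1 dst[0x0e+3] := {0x66,0x47,0xc6}
#2 dst[0x02+3] := {0x32,0x08,0xb3}
#3 dst[0x0c+6] := {0x30,0x86,0x32,0x08,0xb3,0x02}
#4 dst[0x08+2] := {0x08,0xb3}
query mem[0x18]=0xbd, mem[0x09]=0xb3, mem[0x17]=0x0d, mem[0x04]=0xb3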